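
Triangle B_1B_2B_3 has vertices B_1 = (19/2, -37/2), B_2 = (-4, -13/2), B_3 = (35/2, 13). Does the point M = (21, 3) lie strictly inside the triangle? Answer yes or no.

no

Barycentric coordinates of M: (1133/2085, -761/2085, 571/695).
The three coordinates are positive, negative, positive; a point is interior exactly when all three are positive.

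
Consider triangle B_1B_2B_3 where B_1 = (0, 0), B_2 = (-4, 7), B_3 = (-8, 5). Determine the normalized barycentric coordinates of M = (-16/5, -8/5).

Signed area of the reference triangle: [B_1B_2B_3] = ½·(0·(7−5) + (-4)·(5−0) + (-8)·(0−7)) = ½·(0 − 20 + 56) = 18.
[MB_2B_3] = ½·((-16/5)·(7−5) + (-4)·(5−(-8/5)) + (-8)·(-8/5−7)) = ½·(-32/5 − 132/5 + 344/5) = 18, so the B_1-coordinate is 18/18 = 1.
[B_1MB_3] = ½·(0·(-8/5−5) + (-16/5)·(5−0) + (-8)·(0−(-8/5))) = ½·(0 − 16 − 64/5) = -72/5, so the B_2-coordinate is -4/5.
[B_1B_2M] = ½·(0·(7−(-8/5)) + (-4)·(-8/5−0) + (-16/5)·(0−7)) = ½·(0 + 32/5 + 112/5) = 72/5, so the B_3-coordinate is 4/5.

(1, -4/5, 4/5)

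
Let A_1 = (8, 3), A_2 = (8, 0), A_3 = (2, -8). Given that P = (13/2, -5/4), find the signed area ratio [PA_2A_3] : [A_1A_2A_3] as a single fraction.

1/4

[A_1A_2A_3] = ½·(8·(0−(-8)) + 8·(-8−3) + 2·(3−0)) = ½·(64 − 88 + 6) = -9.
[PA_2A_3] = ½·((13/2)·(0−(-8)) + 8·(-8−(-5/4)) + 2·(-5/4−0)) = ½·(52 − 54 − 5/2) = -9/4, so the ratio is (-9/4)/(-9) = 1/4.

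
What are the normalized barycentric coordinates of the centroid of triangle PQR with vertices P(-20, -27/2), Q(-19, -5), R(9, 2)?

(1/3, 1/3, 1/3)

The centroid is the average of the vertices, so each weight is 1/3.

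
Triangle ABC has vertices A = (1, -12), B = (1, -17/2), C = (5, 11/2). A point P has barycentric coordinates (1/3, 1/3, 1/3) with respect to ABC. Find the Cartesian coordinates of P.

(7/3, -5)

P = (1/3)·A + (1/3)·B + (1/3)·C.
x-coordinate: (1/3)·1 + (1/3)·1 + (1/3)·5 = 7/3.
y-coordinate: (1/3)·(-12) + (1/3)·(-17/2) + (1/3)·(11/2) = -5.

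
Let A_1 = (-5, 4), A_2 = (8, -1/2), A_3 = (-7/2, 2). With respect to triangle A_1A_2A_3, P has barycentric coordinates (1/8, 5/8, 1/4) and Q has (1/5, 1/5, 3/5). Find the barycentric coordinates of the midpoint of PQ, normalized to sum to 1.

Since both coordinate triples sum to 1, the midpoint's barycentrics are the componentwise average.
(1/8+1/5)/2 = 13/80; similarly 33/80 and 17/40.

(13/80, 33/80, 17/40)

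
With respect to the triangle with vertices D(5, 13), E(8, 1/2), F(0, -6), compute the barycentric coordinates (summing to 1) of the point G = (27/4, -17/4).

(-1/4, 1, 1/4)

Signed area of the reference triangle: [DEF] = ½·(5·(1/2−(-6)) + 8·(-6−13) + 0·(13−(1/2))) = ½·(65/2 − 152 + 0) = -239/4.
[GEF] = ½·((27/4)·(1/2−(-6)) + 8·(-6−(-17/4)) + 0·(-17/4−(1/2))) = ½·(351/8 − 14 + 0) = 239/16, so the D-coordinate is (239/16)/(-239/4) = -1/4.
[DGF] = ½·(5·(-17/4−(-6)) + (27/4)·(-6−13) + 0·(13−(-17/4))) = ½·(35/4 − 513/4 + 0) = -239/4, so the E-coordinate is 1.
[DEG] = ½·(5·(1/2−(-17/4)) + 8·(-17/4−13) + (27/4)·(13−(1/2))) = ½·(95/4 − 138 + 675/8) = -239/16, so the F-coordinate is 1/4.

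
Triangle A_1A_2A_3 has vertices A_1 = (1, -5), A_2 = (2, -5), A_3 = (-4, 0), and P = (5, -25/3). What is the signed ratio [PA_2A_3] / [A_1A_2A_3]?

1

[A_1A_2A_3] = ½·(1·(-5−0) + 2·(0−(-5)) + (-4)·(-5−(-5))) = ½·(-5 + 10 + 0) = 5/2.
[PA_2A_3] = ½·(5·(-5−0) + 2·(0−(-25/3)) + (-4)·(-25/3−(-5))) = ½·(-25 + 50/3 + 40/3) = 5/2, so the ratio is (5/2)/(5/2) = 1.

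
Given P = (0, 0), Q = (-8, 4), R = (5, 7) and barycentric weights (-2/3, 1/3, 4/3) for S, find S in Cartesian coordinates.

(4, 32/3)

S = (-2/3)·P + (1/3)·Q + (4/3)·R.
x-coordinate: (-2/3)·0 + (1/3)·(-8) + (4/3)·5 = 4.
y-coordinate: (-2/3)·0 + (1/3)·4 + (4/3)·7 = 32/3.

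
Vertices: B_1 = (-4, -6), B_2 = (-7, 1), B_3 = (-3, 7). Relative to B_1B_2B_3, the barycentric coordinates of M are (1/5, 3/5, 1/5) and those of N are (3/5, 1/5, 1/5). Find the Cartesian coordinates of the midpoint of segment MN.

(-5, -3/5)

Barycentric coordinates of the midpoint are the average: (2/5, 2/5, 1/5).
Converting: (2/5)·B_1 + (2/5)·B_2 + (1/5)·B_3 = (-5, -3/5).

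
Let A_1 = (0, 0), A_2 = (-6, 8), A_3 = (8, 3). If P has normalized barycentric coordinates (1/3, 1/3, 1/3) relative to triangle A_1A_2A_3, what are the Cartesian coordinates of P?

(2/3, 11/3)

P = (1/3)·A_1 + (1/3)·A_2 + (1/3)·A_3.
x-coordinate: (1/3)·0 + (1/3)·(-6) + (1/3)·8 = 2/3.
y-coordinate: (1/3)·0 + (1/3)·8 + (1/3)·3 = 11/3.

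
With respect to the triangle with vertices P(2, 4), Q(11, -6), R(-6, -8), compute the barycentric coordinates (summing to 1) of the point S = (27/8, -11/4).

Signed area of the reference triangle: [PQR] = ½·(2·(-6−(-8)) + 11·(-8−4) + (-6)·(4−(-6))) = ½·(4 − 132 − 60) = -94.
[SQR] = ½·((27/8)·(-6−(-8)) + 11·(-8−(-11/4)) + (-6)·(-11/4−(-6))) = ½·(27/4 − 231/4 − 39/2) = -141/4, so the P-coordinate is (-141/4)/(-94) = 3/8.
[PSR] = ½·(2·(-11/4−(-8)) + (27/8)·(-8−4) + (-6)·(4−(-11/4))) = ½·(21/2 − 81/2 − 81/2) = -141/4, so the Q-coordinate is 3/8.
[PQS] = ½·(2·(-6−(-11/4)) + 11·(-11/4−4) + (27/8)·(4−(-6))) = ½·(-13/2 − 297/4 + 135/4) = -47/2, so the R-coordinate is 1/4.
Check: 3/8 + 3/8 + 1/4 = 1.

(3/8, 3/8, 1/4)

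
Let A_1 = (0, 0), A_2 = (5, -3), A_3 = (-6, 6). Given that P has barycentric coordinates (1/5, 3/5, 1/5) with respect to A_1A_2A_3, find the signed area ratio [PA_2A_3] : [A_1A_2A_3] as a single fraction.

The signed ratio [PA_2A_3]/[A_1A_2A_3] equals the barycentric coordinate of P at vertex A_1, which is 1/5.

1/5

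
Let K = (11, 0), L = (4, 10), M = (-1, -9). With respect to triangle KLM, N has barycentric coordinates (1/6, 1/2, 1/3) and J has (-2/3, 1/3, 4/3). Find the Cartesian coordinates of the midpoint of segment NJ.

(-23/12, -10/3)

Barycentric coordinates of the midpoint are the average: (-1/4, 5/12, 5/6).
Converting: (-1/4)·K + (5/12)·L + (5/6)·M = (-23/12, -10/3).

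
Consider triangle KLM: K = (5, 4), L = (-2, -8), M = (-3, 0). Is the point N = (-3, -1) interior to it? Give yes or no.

no

Barycentric coordinates of N: (-1/68, 2/17, 61/68).
The three coordinates are negative, positive, positive; a point is interior exactly when all three are positive.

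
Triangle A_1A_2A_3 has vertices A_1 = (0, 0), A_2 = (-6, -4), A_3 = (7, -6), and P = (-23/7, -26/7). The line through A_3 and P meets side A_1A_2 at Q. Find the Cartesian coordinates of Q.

Barycentric coordinates of P with respect to A_1A_2A_3: (1/7, 5/7, 1/7).
On side A_1A_2 the A_3-coordinate is zero; dropping P's A_3-weight 1/7 and renormalizing the remaining 1/7 : 5/7 gives weights 1/6, 5/6 on A_1, A_2.
Q = (1/6)·(0, 0) + (5/6)·(-6, -4) = (-5, -10/3).

(-5, -10/3)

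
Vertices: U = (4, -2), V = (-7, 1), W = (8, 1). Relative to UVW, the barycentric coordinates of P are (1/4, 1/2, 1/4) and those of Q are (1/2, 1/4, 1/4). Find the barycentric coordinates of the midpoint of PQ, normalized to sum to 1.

Since both coordinate triples sum to 1, the midpoint's barycentrics are the componentwise average.
(1/4+1/2)/2 = 3/8; similarly 3/8 and 1/4.

(3/8, 3/8, 1/4)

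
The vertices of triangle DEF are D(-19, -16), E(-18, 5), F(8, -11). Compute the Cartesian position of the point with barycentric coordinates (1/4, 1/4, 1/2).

(-21/4, -33/4)

G = (1/4)·D + (1/4)·E + (1/2)·F.
x-coordinate: (1/4)·(-19) + (1/4)·(-18) + (1/2)·8 = -21/4.
y-coordinate: (1/4)·(-16) + (1/4)·5 + (1/2)·(-11) = -33/4.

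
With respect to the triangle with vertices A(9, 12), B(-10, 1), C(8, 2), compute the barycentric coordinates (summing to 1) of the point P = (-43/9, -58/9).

Signed area of the reference triangle: [ABC] = ½·(9·(1−2) + (-10)·(2−12) + 8·(12−1)) = ½·(-9 + 100 + 88) = 179/2.
[PBC] = ½·((-43/9)·(1−2) + (-10)·(2−(-58/9)) + 8·(-58/9−1)) = ½·(43/9 − 760/9 − 536/9) = -1253/18, so the A-coordinate is (-1253/18)/(179/2) = -7/9.
[APC] = ½·(9·(-58/9−2) + (-43/9)·(2−12) + 8·(12−(-58/9))) = ½·(-76 + 430/9 + 1328/9) = 179/3, so the B-coordinate is 2/3.
[ABP] = ½·(9·(1−(-58/9)) + (-10)·(-58/9−12) + (-43/9)·(12−1)) = ½·(67 + 1660/9 − 473/9) = 895/9, so the C-coordinate is 10/9.
Check: -7/9 + 2/3 + 10/9 = 1.

(-7/9, 2/3, 10/9)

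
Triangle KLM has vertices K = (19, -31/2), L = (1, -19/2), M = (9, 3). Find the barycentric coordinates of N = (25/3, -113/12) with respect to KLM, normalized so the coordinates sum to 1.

Signed area of the reference triangle: [KLM] = ½·(19·(-19/2−3) + 1·(3−(-31/2)) + 9·(-31/2−(-19/2))) = ½·(-475/2 + 37/2 − 54) = -273/2.
[NLM] = ½·((25/3)·(-19/2−3) + 1·(3−(-113/12)) + 9·(-113/12−(-19/2))) = ½·(-625/6 + 149/12 + 3/4) = -91/2, so the K-coordinate is (-91/2)/(-273/2) = 1/3.
[KNM] = ½·(19·(-113/12−3) + (25/3)·(3−(-31/2)) + 9·(-31/2−(-113/12))) = ½·(-2831/12 + 925/6 − 219/4) = -273/4, so the L-coordinate is 1/2.
[KLN] = ½·(19·(-19/2−(-113/12)) + 1·(-113/12−(-31/2)) + (25/3)·(-31/2−(-19/2))) = ½·(-19/12 + 73/12 − 50) = -91/4, so the M-coordinate is 1/6.
Check: 1/3 + 1/2 + 1/6 = 1.

(1/3, 1/2, 1/6)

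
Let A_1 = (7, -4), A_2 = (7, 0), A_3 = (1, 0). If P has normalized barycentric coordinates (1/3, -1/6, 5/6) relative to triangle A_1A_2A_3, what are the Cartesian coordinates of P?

(2, -4/3)

P = (1/3)·A_1 + (-1/6)·A_2 + (5/6)·A_3.
x-coordinate: (1/3)·7 + (-1/6)·7 + (5/6)·1 = 2.
y-coordinate: (1/3)·(-4) + (-1/6)·0 + (5/6)·0 = -4/3.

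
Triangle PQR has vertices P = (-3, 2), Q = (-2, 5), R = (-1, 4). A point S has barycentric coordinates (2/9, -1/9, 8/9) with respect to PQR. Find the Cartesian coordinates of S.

S = (2/9)·P + (-1/9)·Q + (8/9)·R.
x-coordinate: (2/9)·(-3) + (-1/9)·(-2) + (8/9)·(-1) = -4/3.
y-coordinate: (2/9)·2 + (-1/9)·5 + (8/9)·4 = 31/9.

(-4/3, 31/9)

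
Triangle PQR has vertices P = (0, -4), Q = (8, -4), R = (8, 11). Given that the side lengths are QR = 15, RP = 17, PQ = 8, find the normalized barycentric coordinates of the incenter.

The incenter has barycentric coordinates proportional to the opposite side lengths: (15 : 17 : 8).
Normalizing by 15+17+8 = 40 gives (3/8, 17/40, 1/5).

(3/8, 17/40, 1/5)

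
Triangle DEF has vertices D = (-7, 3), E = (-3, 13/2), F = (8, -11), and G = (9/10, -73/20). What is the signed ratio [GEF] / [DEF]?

2/5

[DEF] = ½·((-7)·(13/2−(-11)) + (-3)·(-11−3) + 8·(3−(13/2))) = ½·(-245/2 + 42 − 28) = -217/4.
[GEF] = ½·((9/10)·(13/2−(-11)) + (-3)·(-11−(-73/20)) + 8·(-73/20−(13/2))) = ½·(63/4 + 441/20 − 406/5) = -217/10, so the ratio is (-217/10)/(-217/4) = 2/5.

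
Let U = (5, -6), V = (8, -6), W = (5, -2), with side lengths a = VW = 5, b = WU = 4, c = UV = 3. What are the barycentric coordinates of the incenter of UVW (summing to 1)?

(5/12, 1/3, 1/4)

The incenter has barycentric coordinates proportional to the opposite side lengths: (5 : 4 : 3).
Normalizing by 5+4+3 = 12 gives (5/12, 1/3, 1/4).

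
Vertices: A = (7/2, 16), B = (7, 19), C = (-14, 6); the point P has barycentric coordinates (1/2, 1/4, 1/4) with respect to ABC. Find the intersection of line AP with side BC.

(-7/2, 25/2)

Line AP meets BC where the A-coordinate vanishes; zeroing P's A-weight and renormalizing leaves B, C-weights 1/4 : 1/4 → (1/2, 1/2).
So Q = (1/2)·B + (1/2)·C = (-7/2, 25/2).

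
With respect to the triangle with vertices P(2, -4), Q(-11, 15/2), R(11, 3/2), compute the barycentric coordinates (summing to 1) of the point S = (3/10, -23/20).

(7/10, 1/5, 1/10)

Signed area of the reference triangle: [PQR] = ½·(2·(15/2−(3/2)) + (-11)·(3/2−(-4)) + 11·(-4−(15/2))) = ½·(12 − 121/2 − 253/2) = -175/2.
[SQR] = ½·((3/10)·(15/2−(3/2)) + (-11)·(3/2−(-23/20)) + 11·(-23/20−(15/2))) = ½·(9/5 − 583/20 − 1903/20) = -245/4, so the P-coordinate is (-245/4)/(-175/2) = 7/10.
[PSR] = ½·(2·(-23/20−(3/2)) + (3/10)·(3/2−(-4)) + 11·(-4−(-23/20))) = ½·(-53/10 + 33/20 − 627/20) = -35/2, so the Q-coordinate is 1/5.
[PQS] = ½·(2·(15/2−(-23/20)) + (-11)·(-23/20−(-4)) + (3/10)·(-4−(15/2))) = ½·(173/10 − 627/20 − 69/20) = -35/4, so the R-coordinate is 1/10.
Check: 7/10 + 1/5 + 1/10 = 1.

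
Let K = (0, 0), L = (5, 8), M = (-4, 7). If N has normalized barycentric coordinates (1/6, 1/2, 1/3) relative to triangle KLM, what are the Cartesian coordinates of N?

(7/6, 19/3)

N = (1/6)·K + (1/2)·L + (1/3)·M.
x-coordinate: (1/6)·0 + (1/2)·5 + (1/3)·(-4) = 7/6.
y-coordinate: (1/6)·0 + (1/2)·8 + (1/3)·7 = 19/3.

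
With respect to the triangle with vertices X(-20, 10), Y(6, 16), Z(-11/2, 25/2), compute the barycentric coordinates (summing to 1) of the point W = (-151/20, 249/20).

(3/10, 1/5, 1/2)

Signed area of the reference triangle: [XYZ] = ½·((-20)·(16−(25/2)) + 6·(25/2−10) + (-11/2)·(10−16)) = ½·(-70 + 15 + 33) = -11.
[WYZ] = ½·((-151/20)·(16−(25/2)) + 6·(25/2−(249/20)) + (-11/2)·(249/20−16)) = ½·(-1057/40 + 3/10 + 781/40) = -33/10, so the X-coordinate is (-33/10)/(-11) = 3/10.
[XWZ] = ½·((-20)·(249/20−(25/2)) + (-151/20)·(25/2−10) + (-11/2)·(10−(249/20))) = ½·(1 − 151/8 + 539/40) = -11/5, so the Y-coordinate is 1/5.
[XYW] = ½·((-20)·(16−(249/20)) + 6·(249/20−10) + (-151/20)·(10−16)) = ½·(-71 + 147/10 + 453/10) = -11/2, so the Z-coordinate is 1/2.
Check: 3/10 + 1/5 + 1/2 = 1.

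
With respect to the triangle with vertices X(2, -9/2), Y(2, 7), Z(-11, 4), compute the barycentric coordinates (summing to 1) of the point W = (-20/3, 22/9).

(2/9, 1/9, 2/3)

Signed area of the reference triangle: [XYZ] = ½·(2·(7−4) + 2·(4−(-9/2)) + (-11)·(-9/2−7)) = ½·(6 + 17 + 253/2) = 299/4.
[WYZ] = ½·((-20/3)·(7−4) + 2·(4−(22/9)) + (-11)·(22/9−7)) = ½·(-20 + 28/9 + 451/9) = 299/18, so the X-coordinate is (299/18)/(299/4) = 2/9.
[XWZ] = ½·(2·(22/9−4) + (-20/3)·(4−(-9/2)) + (-11)·(-9/2−(22/9))) = ½·(-28/9 − 170/3 + 1375/18) = 299/36, so the Y-coordinate is 1/9.
[XYW] = ½·(2·(7−(22/9)) + 2·(22/9−(-9/2)) + (-20/3)·(-9/2−7)) = ½·(82/9 + 125/9 + 230/3) = 299/6, so the Z-coordinate is 2/3.
Check: 2/9 + 1/9 + 2/3 = 1.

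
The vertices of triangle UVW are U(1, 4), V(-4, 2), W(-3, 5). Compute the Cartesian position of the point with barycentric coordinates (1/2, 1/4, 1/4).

P = (1/2)·U + (1/4)·V + (1/4)·W.
x-coordinate: (1/2)·1 + (1/4)·(-4) + (1/4)·(-3) = -5/4.
y-coordinate: (1/2)·4 + (1/4)·2 + (1/4)·5 = 15/4.

(-5/4, 15/4)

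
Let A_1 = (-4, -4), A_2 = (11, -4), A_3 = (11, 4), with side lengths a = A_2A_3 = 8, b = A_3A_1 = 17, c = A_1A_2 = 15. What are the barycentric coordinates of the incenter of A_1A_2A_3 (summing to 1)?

(1/5, 17/40, 3/8)

The incenter has barycentric coordinates proportional to the opposite side lengths: (8 : 17 : 15).
Normalizing by 8+17+15 = 40 gives (1/5, 17/40, 3/8).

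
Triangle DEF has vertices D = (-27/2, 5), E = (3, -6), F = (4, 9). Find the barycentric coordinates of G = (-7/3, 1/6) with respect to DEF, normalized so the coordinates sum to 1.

Signed area of the reference triangle: [DEF] = ½·((-27/2)·(-6−9) + 3·(9−5) + 4·(5−(-6))) = ½·(405/2 + 12 + 44) = 517/4.
[GEF] = ½·((-7/3)·(-6−9) + 3·(9−(1/6)) + 4·(1/6−(-6))) = ½·(35 + 53/2 + 74/3) = 517/12, so the D-coordinate is (517/12)/(517/4) = 1/3.
[DGF] = ½·((-27/2)·(1/6−9) + (-7/3)·(9−5) + 4·(5−(1/6))) = ½·(477/4 − 28/3 + 58/3) = 517/8, so the E-coordinate is 1/2.
[DEG] = ½·((-27/2)·(-6−(1/6)) + 3·(1/6−5) + (-7/3)·(5−(-6))) = ½·(333/4 − 29/2 − 77/3) = 517/24, so the F-coordinate is 1/6.

(1/3, 1/2, 1/6)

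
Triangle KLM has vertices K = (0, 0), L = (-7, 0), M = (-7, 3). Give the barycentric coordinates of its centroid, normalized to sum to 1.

The centroid is the average of the vertices, so each weight is 1/3.

(1/3, 1/3, 1/3)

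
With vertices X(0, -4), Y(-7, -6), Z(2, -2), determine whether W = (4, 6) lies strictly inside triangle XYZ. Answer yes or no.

no

Barycentric coordinates of W: (-32/5, 6/5, 31/5).
The three coordinates are negative, positive, positive; a point is interior exactly when all three are positive.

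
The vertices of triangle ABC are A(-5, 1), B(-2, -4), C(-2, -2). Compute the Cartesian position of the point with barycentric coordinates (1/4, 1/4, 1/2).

(-11/4, -7/4)

P = (1/4)·A + (1/4)·B + (1/2)·C.
x-coordinate: (1/4)·(-5) + (1/4)·(-2) + (1/2)·(-2) = -11/4.
y-coordinate: (1/4)·1 + (1/4)·(-4) + (1/2)·(-2) = -7/4.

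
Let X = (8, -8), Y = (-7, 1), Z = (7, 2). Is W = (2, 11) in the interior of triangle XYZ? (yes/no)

no

Barycentric coordinates of W: (-131/141, 41/141, 77/47).
The three coordinates are negative, positive, positive; a point is interior exactly when all three are positive.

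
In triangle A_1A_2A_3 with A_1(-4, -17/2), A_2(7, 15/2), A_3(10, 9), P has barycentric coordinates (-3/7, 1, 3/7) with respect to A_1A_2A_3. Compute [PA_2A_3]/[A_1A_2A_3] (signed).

-3/7

The signed ratio [PA_2A_3]/[A_1A_2A_3] equals the barycentric coordinate of P at vertex A_1, which is -3/7.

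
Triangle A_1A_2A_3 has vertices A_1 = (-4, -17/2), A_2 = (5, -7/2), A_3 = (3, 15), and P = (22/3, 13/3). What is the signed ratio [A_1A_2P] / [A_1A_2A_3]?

[A_1A_2A_3] = ½·((-4)·(-7/2−15) + 5·(15−(-17/2)) + 3·(-17/2−(-7/2))) = ½·(74 + 235/2 − 15) = 353/4.
[A_1A_2P] = ½·((-4)·(-7/2−(13/3)) + 5·(13/3−(-17/2)) + (22/3)·(-17/2−(-7/2))) = ½·(94/3 + 385/6 − 110/3) = 353/12, so the ratio is (353/12)/(353/4) = 1/3.

1/3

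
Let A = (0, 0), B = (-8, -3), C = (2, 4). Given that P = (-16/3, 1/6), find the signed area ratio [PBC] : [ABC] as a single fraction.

-1/2

[ABC] = ½·(0·(-3−4) + (-8)·(4−0) + 2·(0−(-3))) = ½·(0 − 32 + 6) = -13.
[PBC] = ½·((-16/3)·(-3−4) + (-8)·(4−(1/6)) + 2·(1/6−(-3))) = ½·(112/3 − 92/3 + 19/3) = 13/2, so the ratio is (13/2)/(-13) = -1/2.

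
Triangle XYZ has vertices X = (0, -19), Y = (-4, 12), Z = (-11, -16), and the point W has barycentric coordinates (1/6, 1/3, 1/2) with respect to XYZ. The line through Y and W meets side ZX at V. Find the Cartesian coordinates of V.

(-33/4, -67/4)

Line YW meets ZX where the Y-coordinate vanishes; zeroing W's Y-weight and renormalizing leaves Z, X-weights 1/2 : 1/6 → (3/4, 1/4).
So V = (3/4)·Z + (1/4)·X = (-33/4, -67/4).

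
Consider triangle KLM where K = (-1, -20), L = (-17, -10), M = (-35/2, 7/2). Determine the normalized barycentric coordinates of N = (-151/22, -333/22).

(7/11, 3/11, 1/11)

Signed area of the reference triangle: [KLM] = ½·((-1)·(-10−(7/2)) + (-17)·(7/2−(-20)) + (-35/2)·(-20−(-10))) = ½·(27/2 − 799/2 + 175) = -211/2.
[NLM] = ½·((-151/22)·(-10−(7/2)) + (-17)·(7/2−(-333/22)) + (-35/2)·(-333/22−(-10))) = ½·(4077/44 − 3485/11 + 3955/44) = -1477/22, so the K-coordinate is (-1477/22)/(-211/2) = 7/11.
[KNM] = ½·((-1)·(-333/22−(7/2)) + (-151/22)·(7/2−(-20)) + (-35/2)·(-20−(-333/22))) = ½·(205/11 − 7097/44 + 3745/44) = -633/22, so the L-coordinate is 3/11.
[KLN] = ½·((-1)·(-10−(-333/22)) + (-17)·(-333/22−(-20)) + (-151/22)·(-20−(-10))) = ½·(-113/22 − 1819/22 + 755/11) = -211/22, so the M-coordinate is 1/11.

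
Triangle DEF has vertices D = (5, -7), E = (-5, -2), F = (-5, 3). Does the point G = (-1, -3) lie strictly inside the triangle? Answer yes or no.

Barycentric coordinates of G: (2/5, 2/5, 1/5).
The three coordinates are positive, positive, positive; a point is interior exactly when all three are positive.

yes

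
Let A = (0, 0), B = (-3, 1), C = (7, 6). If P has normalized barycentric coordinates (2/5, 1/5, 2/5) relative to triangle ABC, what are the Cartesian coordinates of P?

P = (2/5)·A + (1/5)·B + (2/5)·C.
x-coordinate: (2/5)·0 + (1/5)·(-3) + (2/5)·7 = 11/5.
y-coordinate: (2/5)·0 + (1/5)·1 + (2/5)·6 = 13/5.

(11/5, 13/5)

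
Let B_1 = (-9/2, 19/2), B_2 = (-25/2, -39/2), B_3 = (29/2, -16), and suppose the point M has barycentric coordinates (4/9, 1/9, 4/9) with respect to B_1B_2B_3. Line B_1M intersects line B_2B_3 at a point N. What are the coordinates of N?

Line B_1M meets B_2B_3 where the B_1-coordinate vanishes; zeroing M's B_1-weight and renormalizing leaves B_2, B_3-weights 1/9 : 4/9 → (1/5, 4/5).
So N = (1/5)·B_2 + (4/5)·B_3 = (91/10, -167/10).

(91/10, -167/10)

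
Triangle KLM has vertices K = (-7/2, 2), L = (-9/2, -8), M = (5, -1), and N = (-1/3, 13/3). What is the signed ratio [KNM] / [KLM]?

[KLM] = ½·((-7/2)·(-8−(-1)) + (-9/2)·(-1−2) + 5·(2−(-8))) = ½·(49/2 + 27/2 + 50) = 44.
[KNM] = ½·((-7/2)·(13/3−(-1)) + (-1/3)·(-1−2) + 5·(2−(13/3))) = ½·(-56/3 + 1 − 35/3) = -44/3, so the ratio is (-44/3)/44 = -1/3.

-1/3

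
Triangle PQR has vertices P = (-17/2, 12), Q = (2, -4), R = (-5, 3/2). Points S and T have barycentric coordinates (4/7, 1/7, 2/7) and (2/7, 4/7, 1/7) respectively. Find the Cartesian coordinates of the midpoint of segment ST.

(-4, 113/28)

Barycentric coordinates of the midpoint are the average: (3/7, 5/14, 3/14).
Converting: (3/7)·P + (5/14)·Q + (3/14)·R = (-4, 113/28).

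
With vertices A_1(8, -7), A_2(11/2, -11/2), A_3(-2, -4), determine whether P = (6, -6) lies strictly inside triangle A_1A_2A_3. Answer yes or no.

yes

Barycentric coordinates of P: (2/5, 8/15, 1/15).
The three coordinates are positive, positive, positive; a point is interior exactly when all three are positive.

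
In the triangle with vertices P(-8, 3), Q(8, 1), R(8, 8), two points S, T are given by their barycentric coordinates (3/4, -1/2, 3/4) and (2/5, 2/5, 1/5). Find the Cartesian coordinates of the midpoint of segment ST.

(-6/5, 219/40)

Barycentric coordinates of the midpoint are the average: (23/40, -1/20, 19/40).
Converting: (23/40)·P + (-1/20)·Q + (19/40)·R = (-6/5, 219/40).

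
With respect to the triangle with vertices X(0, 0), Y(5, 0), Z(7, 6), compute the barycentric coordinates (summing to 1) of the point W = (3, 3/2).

(1/2, 1/4, 1/4)

Signed area of the reference triangle: [XYZ] = ½·(0·(0−6) + 5·(6−0) + 7·(0−0)) = ½·(0 + 30 + 0) = 15.
[WYZ] = ½·(3·(0−6) + 5·(6−(3/2)) + 7·(3/2−0)) = ½·(-18 + 45/2 + 21/2) = 15/2, so the X-coordinate is (15/2)/15 = 1/2.
[XWZ] = ½·(0·(3/2−6) + 3·(6−0) + 7·(0−(3/2))) = ½·(0 + 18 − 21/2) = 15/4, so the Y-coordinate is 1/4.
[XYW] = ½·(0·(0−(3/2)) + 5·(3/2−0) + 3·(0−0)) = ½·(0 + 15/2 + 0) = 15/4, so the Z-coordinate is 1/4.
Check: 1/2 + 1/4 + 1/4 = 1.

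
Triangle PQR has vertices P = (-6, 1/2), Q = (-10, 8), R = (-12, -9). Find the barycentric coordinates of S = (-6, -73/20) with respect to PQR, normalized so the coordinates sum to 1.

Signed area of the reference triangle: [PQR] = ½·((-6)·(8−(-9)) + (-10)·(-9−(1/2)) + (-12)·(1/2−8)) = ½·(-102 + 95 + 90) = 83/2.
[SQR] = ½·((-6)·(8−(-9)) + (-10)·(-9−(-73/20)) + (-12)·(-73/20−8)) = ½·(-102 + 107/2 + 699/5) = 913/20, so the P-coordinate is (913/20)/(83/2) = 11/10.
[PSR] = ½·((-6)·(-73/20−(-9)) + (-6)·(-9−(1/2)) + (-12)·(1/2−(-73/20))) = ½·(-321/10 + 57 − 249/5) = -249/20, so the Q-coordinate is -3/10.
[PQS] = ½·((-6)·(8−(-73/20)) + (-10)·(-73/20−(1/2)) + (-6)·(1/2−8)) = ½·(-699/10 + 83/2 + 45) = 83/10, so the R-coordinate is 1/5.
Check: 11/10 − 3/10 + 1/5 = 1.

(11/10, -3/10, 1/5)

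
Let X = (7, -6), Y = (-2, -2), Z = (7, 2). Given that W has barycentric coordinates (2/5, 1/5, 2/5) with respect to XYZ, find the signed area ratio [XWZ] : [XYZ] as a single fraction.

1/5

The signed ratio [XWZ]/[XYZ] equals the barycentric coordinate of W at vertex Y, which is 1/5.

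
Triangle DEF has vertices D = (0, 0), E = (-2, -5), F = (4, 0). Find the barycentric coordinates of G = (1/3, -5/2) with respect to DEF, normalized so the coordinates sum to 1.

(1/6, 1/2, 1/3)

Signed area of the reference triangle: [DEF] = ½·(0·(-5−0) + (-2)·(0−0) + 4·(0−(-5))) = ½·(0 + 0 + 20) = 10.
[GEF] = ½·((1/3)·(-5−0) + (-2)·(0−(-5/2)) + 4·(-5/2−(-5))) = ½·(-5/3 − 5 + 10) = 5/3, so the D-coordinate is (5/3)/10 = 1/6.
[DGF] = ½·(0·(-5/2−0) + (1/3)·(0−0) + 4·(0−(-5/2))) = ½·(0 + 0 + 10) = 5, so the E-coordinate is 1/2.
[DEG] = ½·(0·(-5−(-5/2)) + (-2)·(-5/2−0) + (1/3)·(0−(-5))) = ½·(0 + 5 + 5/3) = 10/3, so the F-coordinate is 1/3.
Check: 1/6 + 1/2 + 1/3 = 1.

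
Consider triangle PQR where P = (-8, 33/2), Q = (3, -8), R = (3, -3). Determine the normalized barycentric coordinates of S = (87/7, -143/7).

(-6/7, 1/7, 12/7)

Signed area of the reference triangle: [PQR] = ½·((-8)·(-8−(-3)) + 3·(-3−(33/2)) + 3·(33/2−(-8))) = ½·(40 − 117/2 + 147/2) = 55/2.
[SQR] = ½·((87/7)·(-8−(-3)) + 3·(-3−(-143/7)) + 3·(-143/7−(-8))) = ½·(-435/7 + 366/7 − 261/7) = -165/7, so the P-coordinate is (-165/7)/(55/2) = -6/7.
[PSR] = ½·((-8)·(-143/7−(-3)) + (87/7)·(-3−(33/2)) + 3·(33/2−(-143/7))) = ½·(976/7 − 3393/14 + 1551/14) = 55/14, so the Q-coordinate is 1/7.
[PQS] = ½·((-8)·(-8−(-143/7)) + 3·(-143/7−(33/2)) + (87/7)·(33/2−(-8))) = ½·(-696/7 − 1551/14 + 609/2) = 330/7, so the R-coordinate is 12/7.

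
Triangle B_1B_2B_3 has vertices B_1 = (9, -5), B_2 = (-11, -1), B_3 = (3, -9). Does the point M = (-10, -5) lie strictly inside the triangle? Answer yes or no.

no

Barycentric coordinates of M: (-6/13, 19/26, 19/26).
The three coordinates are negative, positive, positive; a point is interior exactly when all three are positive.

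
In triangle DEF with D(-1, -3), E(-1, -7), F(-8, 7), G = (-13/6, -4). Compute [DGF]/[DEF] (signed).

2/3

[DEF] = ½·((-1)·(-7−7) + (-1)·(7−(-3)) + (-8)·(-3−(-7))) = ½·(14 − 10 − 32) = -14.
[DGF] = ½·((-1)·(-4−7) + (-13/6)·(7−(-3)) + (-8)·(-3−(-4))) = ½·(11 − 65/3 − 8) = -28/3, so the ratio is (-28/3)/(-14) = 2/3.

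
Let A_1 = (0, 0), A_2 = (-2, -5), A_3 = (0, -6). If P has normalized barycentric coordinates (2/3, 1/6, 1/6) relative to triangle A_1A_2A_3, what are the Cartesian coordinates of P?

(-1/3, -11/6)

P = (2/3)·A_1 + (1/6)·A_2 + (1/6)·A_3.
x-coordinate: (2/3)·0 + (1/6)·(-2) + (1/6)·0 = -1/3.
y-coordinate: (2/3)·0 + (1/6)·(-5) + (1/6)·(-6) = -11/6.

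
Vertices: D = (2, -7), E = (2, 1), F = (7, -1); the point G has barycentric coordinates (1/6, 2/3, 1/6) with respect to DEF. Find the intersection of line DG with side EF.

Line DG meets EF where the D-coordinate vanishes; zeroing G's D-weight and renormalizing leaves E, F-weights 2/3 : 1/6 → (4/5, 1/5).
So H = (4/5)·E + (1/5)·F = (3, 3/5).

(3, 3/5)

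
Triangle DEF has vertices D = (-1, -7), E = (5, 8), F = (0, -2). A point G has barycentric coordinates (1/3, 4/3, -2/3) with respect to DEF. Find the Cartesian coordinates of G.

G = (1/3)·D + (4/3)·E + (-2/3)·F.
x-coordinate: (1/3)·(-1) + (4/3)·5 + (-2/3)·0 = 19/3.
y-coordinate: (1/3)·(-7) + (4/3)·8 + (-2/3)·(-2) = 29/3.

(19/3, 29/3)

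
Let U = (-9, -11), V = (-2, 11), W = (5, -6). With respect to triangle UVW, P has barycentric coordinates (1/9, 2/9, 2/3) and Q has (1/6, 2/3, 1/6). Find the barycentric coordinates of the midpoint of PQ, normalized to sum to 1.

Since both coordinate triples sum to 1, the midpoint's barycentrics are the componentwise average.
(1/9+1/6)/2 = 5/36; similarly 4/9 and 5/12.

(5/36, 4/9, 5/12)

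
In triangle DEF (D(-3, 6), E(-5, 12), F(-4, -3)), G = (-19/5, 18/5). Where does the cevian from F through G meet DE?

(-11/3, 8)

Barycentric coordinates of G with respect to DEF: (2/5, 1/5, 2/5).
On side DE the F-coordinate is zero; dropping G's F-weight 2/5 and renormalizing the remaining 2/5 : 1/5 gives weights 2/3, 1/3 on D, E.
H = (2/3)·(-3, 6) + (1/3)·(-5, 12) = (-11/3, 8).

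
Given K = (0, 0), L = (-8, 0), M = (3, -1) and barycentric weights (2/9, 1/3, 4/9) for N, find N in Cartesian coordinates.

(-4/3, -4/9)

N = (2/9)·K + (1/3)·L + (4/9)·M.
x-coordinate: (2/9)·0 + (1/3)·(-8) + (4/9)·3 = -4/3.
y-coordinate: (2/9)·0 + (1/3)·0 + (4/9)·(-1) = -4/9.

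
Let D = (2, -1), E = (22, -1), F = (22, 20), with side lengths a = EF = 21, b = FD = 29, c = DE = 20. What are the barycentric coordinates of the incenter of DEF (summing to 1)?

The incenter has barycentric coordinates proportional to the opposite side lengths: (21 : 29 : 20).
Normalizing by 21+29+20 = 70 gives (3/10, 29/70, 2/7).

(3/10, 29/70, 2/7)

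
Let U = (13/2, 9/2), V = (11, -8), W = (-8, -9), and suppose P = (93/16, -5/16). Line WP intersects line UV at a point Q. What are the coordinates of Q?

(109/14, 13/14)

Barycentric coordinates of P with respect to UVW: (5/8, 1/4, 1/8).
On side UV the W-coordinate is zero; dropping P's W-weight 1/8 and renormalizing the remaining 5/8 : 1/4 gives weights 5/7, 2/7 on U, V.
Q = (5/7)·(13/2, 9/2) + (2/7)·(11, -8) = (109/14, 13/14).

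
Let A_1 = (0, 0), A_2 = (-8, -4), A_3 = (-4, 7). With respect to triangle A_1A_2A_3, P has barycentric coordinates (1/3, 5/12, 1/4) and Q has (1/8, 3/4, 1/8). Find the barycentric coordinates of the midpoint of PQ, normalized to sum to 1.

Since both coordinate triples sum to 1, the midpoint's barycentrics are the componentwise average.
(1/3+1/8)/2 = 11/48; similarly 7/12 and 3/16.

(11/48, 7/12, 3/16)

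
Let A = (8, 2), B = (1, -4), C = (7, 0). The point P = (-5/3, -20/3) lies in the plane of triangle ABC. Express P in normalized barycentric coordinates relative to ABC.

(-2/3, 4/3, 1/3)

Signed area of the reference triangle: [ABC] = ½·(8·(-4−0) + 1·(0−2) + 7·(2−(-4))) = ½·(-32 − 2 + 42) = 4.
[PBC] = ½·((-5/3)·(-4−0) + 1·(0−(-20/3)) + 7·(-20/3−(-4))) = ½·(20/3 + 20/3 − 56/3) = -8/3, so the A-coordinate is (-8/3)/4 = -2/3.
[APC] = ½·(8·(-20/3−0) + (-5/3)·(0−2) + 7·(2−(-20/3))) = ½·(-160/3 + 10/3 + 182/3) = 16/3, so the B-coordinate is 4/3.
[ABP] = ½·(8·(-4−(-20/3)) + 1·(-20/3−2) + (-5/3)·(2−(-4))) = ½·(64/3 − 26/3 − 10) = 4/3, so the C-coordinate is 1/3.
Check: -2/3 + 4/3 + 1/3 = 1.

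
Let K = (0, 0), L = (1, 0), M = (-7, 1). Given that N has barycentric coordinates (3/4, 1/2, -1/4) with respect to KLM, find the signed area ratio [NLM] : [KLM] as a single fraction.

The signed ratio [NLM]/[KLM] equals the barycentric coordinate of N at vertex K, which is 3/4.

3/4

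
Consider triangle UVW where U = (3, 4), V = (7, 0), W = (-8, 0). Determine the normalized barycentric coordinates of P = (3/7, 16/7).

Signed area of the reference triangle: [UVW] = ½·(3·(0−0) + 7·(0−4) + (-8)·(4−0)) = ½·(0 − 28 − 32) = -30.
[PVW] = ½·((3/7)·(0−0) + 7·(0−(16/7)) + (-8)·(16/7−0)) = ½·(0 − 16 − 128/7) = -120/7, so the U-coordinate is (-120/7)/(-30) = 4/7.
[UPW] = ½·(3·(16/7−0) + (3/7)·(0−4) + (-8)·(4−(16/7))) = ½·(48/7 − 12/7 − 96/7) = -30/7, so the V-coordinate is 1/7.
[UVP] = ½·(3·(0−(16/7)) + 7·(16/7−4) + (3/7)·(4−0)) = ½·(-48/7 − 12 + 12/7) = -60/7, so the W-coordinate is 2/7.
Check: 4/7 + 1/7 + 2/7 = 1.

(4/7, 1/7, 2/7)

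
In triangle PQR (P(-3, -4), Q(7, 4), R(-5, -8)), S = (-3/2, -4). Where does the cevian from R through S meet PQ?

Barycentric coordinates of S with respect to PQR: (1/4, 1/4, 1/2).
On side PQ the R-coordinate is zero; dropping S's R-weight 1/2 and renormalizing the remaining 1/4 : 1/4 gives weights 1/2, 1/2 on P, Q.
T = (1/2)·(-3, -4) + (1/2)·(7, 4) = (2, 0).

(2, 0)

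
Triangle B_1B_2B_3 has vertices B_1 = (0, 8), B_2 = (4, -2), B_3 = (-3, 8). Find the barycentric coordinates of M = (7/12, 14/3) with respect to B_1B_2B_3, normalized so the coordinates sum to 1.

Signed area of the reference triangle: [B_1B_2B_3] = ½·(0·(-2−8) + 4·(8−8) + (-3)·(8−(-2))) = ½·(0 + 0 − 30) = -15.
[MB_2B_3] = ½·((7/12)·(-2−8) + 4·(8−(14/3)) + (-3)·(14/3−(-2))) = ½·(-35/6 + 40/3 − 20) = -25/4, so the B_1-coordinate is (-25/4)/(-15) = 5/12.
[B_1MB_3] = ½·(0·(14/3−8) + (7/12)·(8−8) + (-3)·(8−(14/3))) = ½·(0 + 0 − 10) = -5, so the B_2-coordinate is 1/3.
[B_1B_2M] = ½·(0·(-2−(14/3)) + 4·(14/3−8) + (7/12)·(8−(-2))) = ½·(0 − 40/3 + 35/6) = -15/4, so the B_3-coordinate is 1/4.
Check: 5/12 + 1/3 + 1/4 = 1.

(5/12, 1/3, 1/4)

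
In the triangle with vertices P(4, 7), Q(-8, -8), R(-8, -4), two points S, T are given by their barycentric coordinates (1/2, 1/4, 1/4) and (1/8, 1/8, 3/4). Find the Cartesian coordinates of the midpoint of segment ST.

Barycentric coordinates of the midpoint are the average: (5/16, 3/16, 1/2).
Converting: (5/16)·P + (3/16)·Q + (1/2)·R = (-17/4, -21/16).

(-17/4, -21/16)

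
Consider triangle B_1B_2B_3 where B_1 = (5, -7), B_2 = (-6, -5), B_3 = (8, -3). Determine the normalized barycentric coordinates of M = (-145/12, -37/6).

Signed area of the reference triangle: [B_1B_2B_3] = ½·(5·(-5−(-3)) + (-6)·(-3−(-7)) + 8·(-7−(-5))) = ½·(-10 − 24 − 16) = -25.
[MB_2B_3] = ½·((-145/12)·(-5−(-3)) + (-6)·(-3−(-37/6)) + 8·(-37/6−(-5))) = ½·(145/6 − 19 − 28/3) = -25/12, so the B_1-coordinate is (-25/12)/(-25) = 1/12.
[B_1MB_3] = ½·(5·(-37/6−(-3)) + (-145/12)·(-3−(-7)) + 8·(-7−(-37/6))) = ½·(-95/6 − 145/3 − 20/3) = -425/12, so the B_2-coordinate is 17/12.
[B_1B_2M] = ½·(5·(-5−(-37/6)) + (-6)·(-37/6−(-7)) + (-145/12)·(-7−(-5))) = ½·(35/6 − 5 + 145/6) = 25/2, so the B_3-coordinate is -1/2.

(1/12, 17/12, -1/2)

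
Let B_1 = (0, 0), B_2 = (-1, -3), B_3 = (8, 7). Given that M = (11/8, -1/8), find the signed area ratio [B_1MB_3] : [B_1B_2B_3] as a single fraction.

5/8

[B_1B_2B_3] = ½·(0·(-3−7) + (-1)·(7−0) + 8·(0−(-3))) = ½·(0 − 7 + 24) = 17/2.
[B_1MB_3] = ½·(0·(-1/8−7) + (11/8)·(7−0) + 8·(0−(-1/8))) = ½·(0 + 77/8 + 1) = 85/16, so the ratio is (85/16)/(17/2) = 5/8.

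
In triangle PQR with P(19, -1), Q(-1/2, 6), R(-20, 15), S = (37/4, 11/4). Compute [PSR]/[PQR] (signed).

1/4

[PQR] = ½·(19·(6−15) + (-1/2)·(15−(-1)) + (-20)·(-1−6)) = ½·(-171 − 8 + 140) = -39/2.
[PSR] = ½·(19·(11/4−15) + (37/4)·(15−(-1)) + (-20)·(-1−(11/4))) = ½·(-931/4 + 148 + 75) = -39/8, so the ratio is (-39/8)/(-39/2) = 1/4.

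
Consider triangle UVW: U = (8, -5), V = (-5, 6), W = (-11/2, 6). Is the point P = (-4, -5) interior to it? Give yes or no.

Barycentric coordinates of P: (1, -24, 24).
The three coordinates are positive, negative, positive; a point is interior exactly when all three are positive.

no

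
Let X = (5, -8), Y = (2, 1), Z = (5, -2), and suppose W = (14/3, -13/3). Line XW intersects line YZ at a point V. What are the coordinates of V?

(22/5, -7/5)

Barycentric coordinates of W with respect to XYZ: (4/9, 1/9, 4/9).
On side YZ the X-coordinate is zero; dropping W's X-weight 4/9 and renormalizing the remaining 1/9 : 4/9 gives weights 1/5, 4/5 on Y, Z.
V = (1/5)·(2, 1) + (4/5)·(5, -2) = (22/5, -7/5).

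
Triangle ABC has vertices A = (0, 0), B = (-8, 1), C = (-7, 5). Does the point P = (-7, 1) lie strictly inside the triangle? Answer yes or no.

yes

Barycentric coordinates of P: (4/33, 28/33, 1/33).
The three coordinates are positive, positive, positive; a point is interior exactly when all three are positive.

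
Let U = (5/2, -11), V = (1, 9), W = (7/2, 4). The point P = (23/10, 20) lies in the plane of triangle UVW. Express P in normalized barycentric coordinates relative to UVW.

Signed area of the reference triangle: [UVW] = ½·((5/2)·(9−4) + 1·(4−(-11)) + (7/2)·(-11−9)) = ½·(25/2 + 15 − 70) = -85/4.
[PVW] = ½·((23/10)·(9−4) + 1·(4−20) + (7/2)·(20−9)) = ½·(23/2 − 16 + 77/2) = 17, so the U-coordinate is 17/(-85/4) = -4/5.
[UPW] = ½·((5/2)·(20−4) + (23/10)·(4−(-11)) + (7/2)·(-11−20)) = ½·(40 + 69/2 − 217/2) = -17, so the V-coordinate is 4/5.
[UVP] = ½·((5/2)·(9−20) + 1·(20−(-11)) + (23/10)·(-11−9)) = ½·(-55/2 + 31 − 46) = -85/4, so the W-coordinate is 1.
Check: -4/5 + 4/5 + 1 = 1.

(-4/5, 4/5, 1)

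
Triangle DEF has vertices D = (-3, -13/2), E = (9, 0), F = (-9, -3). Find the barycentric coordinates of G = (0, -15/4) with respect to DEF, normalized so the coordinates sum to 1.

(1/2, 1/3, 1/6)

Signed area of the reference triangle: [DEF] = ½·((-3)·(0−(-3)) + 9·(-3−(-13/2)) + (-9)·(-13/2−0)) = ½·(-9 + 63/2 + 117/2) = 81/2.
[GEF] = ½·(0·(0−(-3)) + 9·(-3−(-15/4)) + (-9)·(-15/4−0)) = ½·(0 + 27/4 + 135/4) = 81/4, so the D-coordinate is (81/4)/(81/2) = 1/2.
[DGF] = ½·((-3)·(-15/4−(-3)) + 0·(-3−(-13/2)) + (-9)·(-13/2−(-15/4))) = ½·(9/4 + 0 + 99/4) = 27/2, so the E-coordinate is 1/3.
[DEG] = ½·((-3)·(0−(-15/4)) + 9·(-15/4−(-13/2)) + 0·(-13/2−0)) = ½·(-45/4 + 99/4 + 0) = 27/4, so the F-coordinate is 1/6.
Check: 1/2 + 1/3 + 1/6 = 1.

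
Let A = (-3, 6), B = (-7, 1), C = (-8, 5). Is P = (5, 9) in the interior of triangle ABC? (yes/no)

no

Barycentric coordinates of P: (8/3, -1/3, -4/3).
The three coordinates are positive, negative, negative; a point is interior exactly when all three are positive.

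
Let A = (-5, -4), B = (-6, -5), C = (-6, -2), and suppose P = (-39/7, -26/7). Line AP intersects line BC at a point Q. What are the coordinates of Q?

(-6, -7/2)

Barycentric coordinates of P with respect to ABC: (3/7, 2/7, 2/7).
On side BC the A-coordinate is zero; dropping P's A-weight 3/7 and renormalizing the remaining 2/7 : 2/7 gives weights 1/2, 1/2 on B, C.
Q = (1/2)·(-6, -5) + (1/2)·(-6, -2) = (-6, -7/2).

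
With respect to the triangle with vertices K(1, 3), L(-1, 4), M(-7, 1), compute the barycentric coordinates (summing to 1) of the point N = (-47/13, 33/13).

(1/13, 6/13, 6/13)

Signed area of the reference triangle: [KLM] = ½·(1·(4−1) + (-1)·(1−3) + (-7)·(3−4)) = ½·(3 + 2 + 7) = 6.
[NLM] = ½·((-47/13)·(4−1) + (-1)·(1−(33/13)) + (-7)·(33/13−4)) = ½·(-141/13 + 20/13 + 133/13) = 6/13, so the K-coordinate is (6/13)/6 = 1/13.
[KNM] = ½·(1·(33/13−1) + (-47/13)·(1−3) + (-7)·(3−(33/13))) = ½·(20/13 + 94/13 − 42/13) = 36/13, so the L-coordinate is 6/13.
[KLN] = ½·(1·(4−(33/13)) + (-1)·(33/13−3) + (-47/13)·(3−4)) = ½·(19/13 + 6/13 + 47/13) = 36/13, so the M-coordinate is 6/13.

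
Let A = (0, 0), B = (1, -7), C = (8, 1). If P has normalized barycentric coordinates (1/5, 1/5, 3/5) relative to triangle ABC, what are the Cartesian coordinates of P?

(5, -4/5)

P = (1/5)·A + (1/5)·B + (3/5)·C.
x-coordinate: (1/5)·0 + (1/5)·1 + (3/5)·8 = 5.
y-coordinate: (1/5)·0 + (1/5)·(-7) + (3/5)·1 = -4/5.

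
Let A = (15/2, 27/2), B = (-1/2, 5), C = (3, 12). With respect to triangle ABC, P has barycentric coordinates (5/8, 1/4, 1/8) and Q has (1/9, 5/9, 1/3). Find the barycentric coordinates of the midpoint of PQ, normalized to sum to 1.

Since both coordinate triples sum to 1, the midpoint's barycentrics are the componentwise average.
(5/8+1/9)/2 = 53/144; similarly 29/72 and 11/48.

(53/144, 29/72, 11/48)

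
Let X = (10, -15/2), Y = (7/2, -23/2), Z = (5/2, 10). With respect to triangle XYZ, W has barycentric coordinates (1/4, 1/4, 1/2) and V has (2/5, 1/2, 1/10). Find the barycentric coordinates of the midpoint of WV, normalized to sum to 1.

(13/40, 3/8, 3/10)

Since both coordinate triples sum to 1, the midpoint's barycentrics are the componentwise average.
(1/4+2/5)/2 = 13/40; similarly 3/8 and 3/10.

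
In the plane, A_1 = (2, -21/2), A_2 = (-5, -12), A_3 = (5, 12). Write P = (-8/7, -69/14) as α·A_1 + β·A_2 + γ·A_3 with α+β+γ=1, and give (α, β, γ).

(1/7, 4/7, 2/7)

Signed area of the reference triangle: [A_1A_2A_3] = ½·(2·(-12−12) + (-5)·(12−(-21/2)) + 5·(-21/2−(-12))) = ½·(-48 − 225/2 + 15/2) = -153/2.
[PA_2A_3] = ½·((-8/7)·(-12−12) + (-5)·(12−(-69/14)) + 5·(-69/14−(-12))) = ½·(192/7 − 1185/14 + 495/14) = -153/14, so the A_1-coordinate is (-153/14)/(-153/2) = 1/7.
[A_1PA_3] = ½·(2·(-69/14−12) + (-8/7)·(12−(-21/2)) + 5·(-21/2−(-69/14))) = ½·(-237/7 − 180/7 − 195/7) = -306/7, so the A_2-coordinate is 4/7.
[A_1A_2P] = ½·(2·(-12−(-69/14)) + (-5)·(-69/14−(-21/2)) + (-8/7)·(-21/2−(-12))) = ½·(-99/7 − 195/7 − 12/7) = -153/7, so the A_3-coordinate is 2/7.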